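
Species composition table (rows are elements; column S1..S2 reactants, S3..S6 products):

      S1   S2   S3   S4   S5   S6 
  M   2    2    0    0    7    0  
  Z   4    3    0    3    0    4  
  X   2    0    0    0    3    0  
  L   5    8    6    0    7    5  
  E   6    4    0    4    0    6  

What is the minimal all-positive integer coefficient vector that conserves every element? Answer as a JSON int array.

Coefficients: [3, 4, 3, 4, 2, 3]

M: 3·2+4·2 = 14 | 3·0+4·0+2·7+3·0 = 14
Z: 3·4+4·3 = 24 | 3·0+4·3+2·0+3·4 = 24
X: 3·2+4·0 = 6 | 3·0+4·0+2·3+3·0 = 6
L: 3·5+4·8 = 47 | 3·6+4·0+2·7+3·5 = 47
E: 3·6+4·4 = 34 | 3·0+4·4+2·0+3·6 = 34
gcd(3,4,3,4,2,3) = 1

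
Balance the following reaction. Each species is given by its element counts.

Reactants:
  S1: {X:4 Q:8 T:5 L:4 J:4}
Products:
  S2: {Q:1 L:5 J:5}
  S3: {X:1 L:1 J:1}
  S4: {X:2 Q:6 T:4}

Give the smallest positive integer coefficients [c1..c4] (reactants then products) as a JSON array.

X: 4·4 = 16 | 2·0+6·1+5·2 = 16
Q: 4·8 = 32 | 2·1+6·0+5·6 = 32
T: 4·5 = 20 | 2·0+6·0+5·4 = 20
L: 4·4 = 16 | 2·5+6·1+5·0 = 16
J: 4·4 = 16 | 2·5+6·1+5·0 = 16
gcd(4,2,6,5) = 1

Coefficients: [4, 2, 6, 5]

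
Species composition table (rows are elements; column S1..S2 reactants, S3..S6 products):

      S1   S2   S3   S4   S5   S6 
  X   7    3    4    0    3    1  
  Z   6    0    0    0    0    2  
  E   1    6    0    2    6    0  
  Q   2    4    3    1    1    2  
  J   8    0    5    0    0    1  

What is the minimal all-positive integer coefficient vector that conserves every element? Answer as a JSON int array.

X: 2·7+5·3 = 29 | 2·4+1·0+5·3+6·1 = 29
Z: 2·6+5·0 = 12 | 2·0+1·0+5·0+6·2 = 12
E: 2·1+5·6 = 32 | 2·0+1·2+5·6+6·0 = 32
Q: 2·2+5·4 = 24 | 2·3+1·1+5·1+6·2 = 24
J: 2·8+5·0 = 16 | 2·5+1·0+5·0+6·1 = 16
gcd(2,5,2,1,5,6) = 1

Coefficients: [2, 5, 2, 1, 5, 6]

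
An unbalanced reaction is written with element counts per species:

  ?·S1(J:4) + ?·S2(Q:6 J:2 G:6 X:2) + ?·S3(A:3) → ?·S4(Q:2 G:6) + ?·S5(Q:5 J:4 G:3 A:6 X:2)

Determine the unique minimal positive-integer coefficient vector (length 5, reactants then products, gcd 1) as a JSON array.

Q: 1·0+2·6+4·0 = 12 | 1·2+2·5 = 12
J: 1·4+2·2+4·0 = 8 | 1·0+2·4 = 8
G: 1·0+2·6+4·0 = 12 | 1·6+2·3 = 12
A: 1·0+2·0+4·3 = 12 | 1·0+2·6 = 12
X: 1·0+2·2+4·0 = 4 | 1·0+2·2 = 4
gcd(1,2,4,1,2) = 1

Coefficients: [1, 2, 4, 1, 2]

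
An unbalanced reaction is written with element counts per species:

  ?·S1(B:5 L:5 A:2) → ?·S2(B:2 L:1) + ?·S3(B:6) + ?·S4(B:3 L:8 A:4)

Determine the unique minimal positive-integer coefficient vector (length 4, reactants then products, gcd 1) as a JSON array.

Coefficients: [4, 4, 1, 2]

B: 4·5 = 20 | 4·2+1·6+2·3 = 20
L: 4·5 = 20 | 4·1+1·0+2·8 = 20
A: 4·2 = 8 | 4·0+1·0+2·4 = 8
gcd(4,4,1,2) = 1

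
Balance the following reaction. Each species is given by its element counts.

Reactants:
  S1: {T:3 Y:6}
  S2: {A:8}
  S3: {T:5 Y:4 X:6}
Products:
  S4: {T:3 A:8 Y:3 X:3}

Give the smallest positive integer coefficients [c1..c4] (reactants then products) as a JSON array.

T: 1·3+6·0+3·5 = 18 | 6·3 = 18
A: 1·0+6·8+3·0 = 48 | 6·8 = 48
Y: 1·6+6·0+3·4 = 18 | 6·3 = 18
X: 1·0+6·0+3·6 = 18 | 6·3 = 18
gcd(1,6,3,6) = 1

Coefficients: [1, 6, 3, 6]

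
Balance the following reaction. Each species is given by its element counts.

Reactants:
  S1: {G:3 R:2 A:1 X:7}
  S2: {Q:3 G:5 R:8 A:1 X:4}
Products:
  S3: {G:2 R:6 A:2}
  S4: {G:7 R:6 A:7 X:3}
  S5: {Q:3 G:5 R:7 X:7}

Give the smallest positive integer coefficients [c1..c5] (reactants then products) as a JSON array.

Q: 3·0+6·3 = 18 | 1·0+1·0+6·3 = 18
G: 3·3+6·5 = 39 | 1·2+1·7+6·5 = 39
R: 3·2+6·8 = 54 | 1·6+1·6+6·7 = 54
A: 3·1+6·1 = 9 | 1·2+1·7+6·0 = 9
X: 3·7+6·4 = 45 | 1·0+1·3+6·7 = 45
gcd(3,6,1,1,6) = 1

Coefficients: [3, 6, 1, 1, 6]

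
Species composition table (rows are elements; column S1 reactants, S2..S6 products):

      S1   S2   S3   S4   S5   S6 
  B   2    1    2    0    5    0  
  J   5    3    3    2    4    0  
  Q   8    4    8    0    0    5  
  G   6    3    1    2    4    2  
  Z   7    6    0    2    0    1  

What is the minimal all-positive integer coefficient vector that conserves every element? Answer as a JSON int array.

B: 6·2 = 12 | 5·1+1·2+4·0+1·5+4·0 = 12
J: 6·5 = 30 | 5·3+1·3+4·2+1·4+4·0 = 30
Q: 6·8 = 48 | 5·4+1·8+4·0+1·0+4·5 = 48
G: 6·6 = 36 | 5·3+1·1+4·2+1·4+4·2 = 36
Z: 6·7 = 42 | 5·6+1·0+4·2+1·0+4·1 = 42
gcd(6,5,1,4,1,4) = 1

Coefficients: [6, 5, 1, 4, 1, 4]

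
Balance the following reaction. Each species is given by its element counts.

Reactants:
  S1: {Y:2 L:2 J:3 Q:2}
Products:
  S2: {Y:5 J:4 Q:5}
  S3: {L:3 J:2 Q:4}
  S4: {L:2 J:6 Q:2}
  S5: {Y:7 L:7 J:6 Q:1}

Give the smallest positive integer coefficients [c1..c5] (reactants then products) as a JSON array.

Y: 6·2 = 12 | 1·5+1·0+1·0+1·7 = 12
L: 6·2 = 12 | 1·0+1·3+1·2+1·7 = 12
J: 6·3 = 18 | 1·4+1·2+1·6+1·6 = 18
Q: 6·2 = 12 | 1·5+1·4+1·2+1·1 = 12
gcd(6,1,1,1,1) = 1

Coefficients: [6, 1, 1, 1, 1]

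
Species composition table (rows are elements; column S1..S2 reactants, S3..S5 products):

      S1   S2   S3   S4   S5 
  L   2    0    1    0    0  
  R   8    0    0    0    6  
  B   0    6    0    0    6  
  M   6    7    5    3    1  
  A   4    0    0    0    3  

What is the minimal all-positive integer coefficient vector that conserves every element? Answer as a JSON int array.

Coefficients: [3, 4, 6, 4, 4]

L: 3·2+4·0 = 6 | 6·1+4·0+4·0 = 6
R: 3·8+4·0 = 24 | 6·0+4·0+4·6 = 24
B: 3·0+4·6 = 24 | 6·0+4·0+4·6 = 24
M: 3·6+4·7 = 46 | 6·5+4·3+4·1 = 46
A: 3·4+4·0 = 12 | 6·0+4·0+4·3 = 12
gcd(3,4,6,4,4) = 1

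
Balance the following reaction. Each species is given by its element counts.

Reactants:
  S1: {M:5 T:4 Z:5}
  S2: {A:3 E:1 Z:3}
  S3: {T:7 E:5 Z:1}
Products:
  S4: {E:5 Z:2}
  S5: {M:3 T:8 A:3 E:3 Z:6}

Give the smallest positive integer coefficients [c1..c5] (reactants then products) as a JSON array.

M: 3·5+5·0+4·0 = 15 | 2·0+5·3 = 15
T: 3·4+5·0+4·7 = 40 | 2·0+5·8 = 40
A: 3·0+5·3+4·0 = 15 | 2·0+5·3 = 15
E: 3·0+5·1+4·5 = 25 | 2·5+5·3 = 25
Z: 3·5+5·3+4·1 = 34 | 2·2+5·6 = 34
gcd(3,5,4,2,5) = 1

Coefficients: [3, 5, 4, 2, 5]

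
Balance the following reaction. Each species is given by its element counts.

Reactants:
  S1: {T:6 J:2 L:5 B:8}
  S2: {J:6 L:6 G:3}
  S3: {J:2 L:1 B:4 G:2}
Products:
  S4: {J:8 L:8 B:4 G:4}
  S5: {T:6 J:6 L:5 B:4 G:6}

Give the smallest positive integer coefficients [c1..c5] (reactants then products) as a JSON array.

T: 1·6+6·0+4·0 = 6 | 5·0+1·6 = 6
J: 1·2+6·6+4·2 = 46 | 5·8+1·6 = 46
L: 1·5+6·6+4·1 = 45 | 5·8+1·5 = 45
B: 1·8+6·0+4·4 = 24 | 5·4+1·4 = 24
G: 1·0+6·3+4·2 = 26 | 5·4+1·6 = 26
gcd(1,6,4,5,1) = 1

Coefficients: [1, 6, 4, 5, 1]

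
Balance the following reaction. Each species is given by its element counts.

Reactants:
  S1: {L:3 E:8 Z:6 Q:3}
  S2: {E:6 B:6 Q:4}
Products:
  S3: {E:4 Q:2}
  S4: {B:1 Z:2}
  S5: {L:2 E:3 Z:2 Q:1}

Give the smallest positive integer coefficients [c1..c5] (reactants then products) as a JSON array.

L: 4·3+1·0 = 12 | 5·0+6·0+6·2 = 12
E: 4·8+1·6 = 38 | 5·4+6·0+6·3 = 38
B: 4·0+1·6 = 6 | 5·0+6·1+6·0 = 6
Z: 4·6+1·0 = 24 | 5·0+6·2+6·2 = 24
Q: 4·3+1·4 = 16 | 5·2+6·0+6·1 = 16
gcd(4,1,5,6,6) = 1

Coefficients: [4, 1, 5, 6, 6]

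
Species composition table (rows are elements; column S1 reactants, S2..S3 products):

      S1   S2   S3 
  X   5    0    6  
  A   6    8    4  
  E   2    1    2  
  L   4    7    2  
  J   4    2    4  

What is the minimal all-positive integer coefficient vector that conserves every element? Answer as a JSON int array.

X: 6·5 = 30 | 2·0+5·6 = 30
A: 6·6 = 36 | 2·8+5·4 = 36
E: 6·2 = 12 | 2·1+5·2 = 12
L: 6·4 = 24 | 2·7+5·2 = 24
J: 6·4 = 24 | 2·2+5·4 = 24
gcd(6,2,5) = 1

Coefficients: [6, 2, 5]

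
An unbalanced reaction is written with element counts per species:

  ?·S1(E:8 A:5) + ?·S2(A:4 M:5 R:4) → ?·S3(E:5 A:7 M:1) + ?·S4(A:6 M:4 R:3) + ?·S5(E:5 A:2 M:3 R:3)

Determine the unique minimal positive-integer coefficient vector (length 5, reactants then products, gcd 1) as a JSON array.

E: 5·8+6·0 = 40 | 3·5+3·0+5·5 = 40
A: 5·5+6·4 = 49 | 3·7+3·6+5·2 = 49
M: 5·0+6·5 = 30 | 3·1+3·4+5·3 = 30
R: 5·0+6·4 = 24 | 3·0+3·3+5·3 = 24
gcd(5,6,3,3,5) = 1

Coefficients: [5, 6, 3, 3, 5]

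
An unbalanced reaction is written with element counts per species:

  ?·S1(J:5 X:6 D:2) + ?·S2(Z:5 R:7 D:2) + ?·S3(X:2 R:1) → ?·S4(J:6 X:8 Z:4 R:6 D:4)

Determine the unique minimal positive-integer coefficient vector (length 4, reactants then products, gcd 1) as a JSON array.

Coefficients: [6, 4, 2, 5]

J: 6·5+4·0+2·0 = 30 | 5·6 = 30
X: 6·6+4·0+2·2 = 40 | 5·8 = 40
Z: 6·0+4·5+2·0 = 20 | 5·4 = 20
R: 6·0+4·7+2·1 = 30 | 5·6 = 30
D: 6·2+4·2+2·0 = 20 | 5·4 = 20
gcd(6,4,2,5) = 1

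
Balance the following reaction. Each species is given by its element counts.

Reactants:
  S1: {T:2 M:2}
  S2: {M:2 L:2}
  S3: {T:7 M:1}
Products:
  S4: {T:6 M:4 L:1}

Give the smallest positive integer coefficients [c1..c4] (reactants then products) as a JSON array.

Coefficients: [5, 2, 2, 4]

T: 5·2+2·0+2·7 = 24 | 4·6 = 24
M: 5·2+2·2+2·1 = 16 | 4·4 = 16
L: 5·0+2·2+2·0 = 4 | 4·1 = 4
gcd(5,2,2,4) = 1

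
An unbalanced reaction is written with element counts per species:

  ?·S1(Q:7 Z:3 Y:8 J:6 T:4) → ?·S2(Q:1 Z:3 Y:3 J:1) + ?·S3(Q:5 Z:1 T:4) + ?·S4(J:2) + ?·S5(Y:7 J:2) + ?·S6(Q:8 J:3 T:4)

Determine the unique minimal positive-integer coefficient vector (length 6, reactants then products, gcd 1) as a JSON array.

Coefficients: [5, 4, 3, 6, 4, 2]

Q: 5·7 = 35 | 4·1+3·5+6·0+4·0+2·8 = 35
Z: 5·3 = 15 | 4·3+3·1+6·0+4·0+2·0 = 15
Y: 5·8 = 40 | 4·3+3·0+6·0+4·7+2·0 = 40
J: 5·6 = 30 | 4·1+3·0+6·2+4·2+2·3 = 30
T: 5·4 = 20 | 4·0+3·4+6·0+4·0+2·4 = 20
gcd(5,4,3,6,4,2) = 1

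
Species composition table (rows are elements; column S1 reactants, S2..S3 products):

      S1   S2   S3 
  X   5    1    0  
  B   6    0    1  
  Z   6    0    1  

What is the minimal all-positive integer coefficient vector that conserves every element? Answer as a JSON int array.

Coefficients: [1, 5, 6]

X: 1·5 = 5 | 5·1+6·0 = 5
B: 1·6 = 6 | 5·0+6·1 = 6
Z: 1·6 = 6 | 5·0+6·1 = 6
gcd(1,5,6) = 1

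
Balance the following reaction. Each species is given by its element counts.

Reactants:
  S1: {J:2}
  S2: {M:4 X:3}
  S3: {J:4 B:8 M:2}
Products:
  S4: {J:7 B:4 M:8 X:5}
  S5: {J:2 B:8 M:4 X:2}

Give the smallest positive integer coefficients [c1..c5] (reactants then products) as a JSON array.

J: 4·2+4·0+2·4 = 16 | 2·7+1·2 = 16
B: 4·0+4·0+2·8 = 16 | 2·4+1·8 = 16
M: 4·0+4·4+2·2 = 20 | 2·8+1·4 = 20
X: 4·0+4·3+2·0 = 12 | 2·5+1·2 = 12
gcd(4,4,2,2,1) = 1

Coefficients: [4, 4, 2, 2, 1]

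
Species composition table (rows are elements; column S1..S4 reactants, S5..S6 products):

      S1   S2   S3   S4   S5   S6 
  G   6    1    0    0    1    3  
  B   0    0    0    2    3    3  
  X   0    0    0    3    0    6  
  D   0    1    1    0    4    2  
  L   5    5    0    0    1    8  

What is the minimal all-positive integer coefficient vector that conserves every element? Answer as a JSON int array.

Coefficients: [1, 4, 6, 6, 1, 3]

G: 1·6+4·1+6·0+6·0 = 10 | 1·1+3·3 = 10
B: 1·0+4·0+6·0+6·2 = 12 | 1·3+3·3 = 12
X: 1·0+4·0+6·0+6·3 = 18 | 1·0+3·6 = 18
D: 1·0+4·1+6·1+6·0 = 10 | 1·4+3·2 = 10
L: 1·5+4·5+6·0+6·0 = 25 | 1·1+3·8 = 25
gcd(1,4,6,6,1,3) = 1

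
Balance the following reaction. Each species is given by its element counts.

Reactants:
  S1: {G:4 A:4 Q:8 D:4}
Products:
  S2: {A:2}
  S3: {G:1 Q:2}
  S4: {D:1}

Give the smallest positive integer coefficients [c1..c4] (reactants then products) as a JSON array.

G: 1·4 = 4 | 2·0+4·1+4·0 = 4
A: 1·4 = 4 | 2·2+4·0+4·0 = 4
Q: 1·8 = 8 | 2·0+4·2+4·0 = 8
D: 1·4 = 4 | 2·0+4·0+4·1 = 4
gcd(1,2,4,4) = 1

Coefficients: [1, 2, 4, 4]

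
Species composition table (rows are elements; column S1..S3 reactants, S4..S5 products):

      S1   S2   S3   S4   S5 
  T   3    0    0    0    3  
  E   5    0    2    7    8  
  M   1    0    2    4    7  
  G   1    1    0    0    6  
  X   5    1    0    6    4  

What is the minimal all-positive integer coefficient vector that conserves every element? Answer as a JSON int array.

Coefficients: [1, 5, 5, 1, 1]

T: 1·3+5·0+5·0 = 3 | 1·0+1·3 = 3
E: 1·5+5·0+5·2 = 15 | 1·7+1·8 = 15
M: 1·1+5·0+5·2 = 11 | 1·4+1·7 = 11
G: 1·1+5·1+5·0 = 6 | 1·0+1·6 = 6
X: 1·5+5·1+5·0 = 10 | 1·6+1·4 = 10
gcd(1,5,5,1,1) = 1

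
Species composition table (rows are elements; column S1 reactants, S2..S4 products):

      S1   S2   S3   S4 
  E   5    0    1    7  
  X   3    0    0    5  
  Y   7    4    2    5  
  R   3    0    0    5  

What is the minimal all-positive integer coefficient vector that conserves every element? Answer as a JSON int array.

E: 5·5 = 25 | 3·0+4·1+3·7 = 25
X: 5·3 = 15 | 3·0+4·0+3·5 = 15
Y: 5·7 = 35 | 3·4+4·2+3·5 = 35
R: 5·3 = 15 | 3·0+4·0+3·5 = 15
gcd(5,3,4,3) = 1

Coefficients: [5, 3, 4, 3]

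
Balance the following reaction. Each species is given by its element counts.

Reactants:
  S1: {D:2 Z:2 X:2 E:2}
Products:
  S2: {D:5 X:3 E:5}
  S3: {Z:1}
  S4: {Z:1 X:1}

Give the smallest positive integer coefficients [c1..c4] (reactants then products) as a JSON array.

Coefficients: [5, 2, 6, 4]

D: 5·2 = 10 | 2·5+6·0+4·0 = 10
Z: 5·2 = 10 | 2·0+6·1+4·1 = 10
X: 5·2 = 10 | 2·3+6·0+4·1 = 10
E: 5·2 = 10 | 2·5+6·0+4·0 = 10
gcd(5,2,6,4) = 1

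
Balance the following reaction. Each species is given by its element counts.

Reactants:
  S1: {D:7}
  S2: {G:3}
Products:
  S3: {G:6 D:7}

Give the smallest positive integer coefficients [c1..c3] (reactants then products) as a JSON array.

G: 1·0+2·3 = 6 | 1·6 = 6
D: 1·7+2·0 = 7 | 1·7 = 7
gcd(1,2,1) = 1

Coefficients: [1, 2, 1]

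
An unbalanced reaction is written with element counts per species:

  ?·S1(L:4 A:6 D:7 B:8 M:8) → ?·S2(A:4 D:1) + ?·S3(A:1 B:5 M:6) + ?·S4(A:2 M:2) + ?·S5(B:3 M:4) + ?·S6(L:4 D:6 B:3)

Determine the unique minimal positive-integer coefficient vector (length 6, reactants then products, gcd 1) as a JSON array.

L: 5·4 = 20 | 5·0+2·0+4·0+5·0+5·4 = 20
A: 5·6 = 30 | 5·4+2·1+4·2+5·0+5·0 = 30
D: 5·7 = 35 | 5·1+2·0+4·0+5·0+5·6 = 35
B: 5·8 = 40 | 5·0+2·5+4·0+5·3+5·3 = 40
M: 5·8 = 40 | 5·0+2·6+4·2+5·4+5·0 = 40
gcd(5,5,2,4,5,5) = 1

Coefficients: [5, 5, 2, 4, 5, 5]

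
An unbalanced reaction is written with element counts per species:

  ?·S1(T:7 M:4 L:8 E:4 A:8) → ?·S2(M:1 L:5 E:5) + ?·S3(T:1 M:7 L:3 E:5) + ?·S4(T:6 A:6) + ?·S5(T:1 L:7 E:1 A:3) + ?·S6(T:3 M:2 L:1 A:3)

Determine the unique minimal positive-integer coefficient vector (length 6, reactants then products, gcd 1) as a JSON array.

Coefficients: [3, 1, 1, 2, 2, 2]

T: 3·7 = 21 | 1·0+1·1+2·6+2·1+2·3 = 21
M: 3·4 = 12 | 1·1+1·7+2·0+2·0+2·2 = 12
L: 3·8 = 24 | 1·5+1·3+2·0+2·7+2·1 = 24
E: 3·4 = 12 | 1·5+1·5+2·0+2·1+2·0 = 12
A: 3·8 = 24 | 1·0+1·0+2·6+2·3+2·3 = 24
gcd(3,1,1,2,2,2) = 1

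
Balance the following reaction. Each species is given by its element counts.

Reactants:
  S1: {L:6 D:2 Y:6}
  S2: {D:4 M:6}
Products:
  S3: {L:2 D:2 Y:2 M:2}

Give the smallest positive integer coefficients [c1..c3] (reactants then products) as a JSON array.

L: 1·6+1·0 = 6 | 3·2 = 6
D: 1·2+1·4 = 6 | 3·2 = 6
Y: 1·6+1·0 = 6 | 3·2 = 6
M: 1·0+1·6 = 6 | 3·2 = 6
gcd(1,1,3) = 1

Coefficients: [1, 1, 3]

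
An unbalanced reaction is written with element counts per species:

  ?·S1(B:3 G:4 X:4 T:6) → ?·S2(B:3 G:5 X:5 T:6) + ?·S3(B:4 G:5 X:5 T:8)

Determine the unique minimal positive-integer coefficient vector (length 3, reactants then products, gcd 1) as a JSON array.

Coefficients: [5, 1, 3]

B: 5·3 = 15 | 1·3+3·4 = 15
G: 5·4 = 20 | 1·5+3·5 = 20
X: 5·4 = 20 | 1·5+3·5 = 20
T: 5·6 = 30 | 1·6+3·8 = 30
gcd(5,1,3) = 1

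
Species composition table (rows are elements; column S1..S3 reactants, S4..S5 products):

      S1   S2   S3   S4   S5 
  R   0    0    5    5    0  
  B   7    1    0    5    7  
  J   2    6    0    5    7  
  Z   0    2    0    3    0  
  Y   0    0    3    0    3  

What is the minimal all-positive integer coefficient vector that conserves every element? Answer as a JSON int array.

Coefficients: [3, 3, 2, 2, 2]

R: 3·0+3·0+2·5 = 10 | 2·5+2·0 = 10
B: 3·7+3·1+2·0 = 24 | 2·5+2·7 = 24
J: 3·2+3·6+2·0 = 24 | 2·5+2·7 = 24
Z: 3·0+3·2+2·0 = 6 | 2·3+2·0 = 6
Y: 3·0+3·0+2·3 = 6 | 2·0+2·3 = 6
gcd(3,3,2,2,2) = 1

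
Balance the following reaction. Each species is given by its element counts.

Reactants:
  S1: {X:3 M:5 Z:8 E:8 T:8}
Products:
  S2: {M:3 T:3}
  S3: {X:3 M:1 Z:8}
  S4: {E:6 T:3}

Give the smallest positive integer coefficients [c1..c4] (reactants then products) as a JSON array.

X: 3·3 = 9 | 4·0+3·3+4·0 = 9
M: 3·5 = 15 | 4·3+3·1+4·0 = 15
Z: 3·8 = 24 | 4·0+3·8+4·0 = 24
E: 3·8 = 24 | 4·0+3·0+4·6 = 24
T: 3·8 = 24 | 4·3+3·0+4·3 = 24
gcd(3,4,3,4) = 1

Coefficients: [3, 4, 3, 4]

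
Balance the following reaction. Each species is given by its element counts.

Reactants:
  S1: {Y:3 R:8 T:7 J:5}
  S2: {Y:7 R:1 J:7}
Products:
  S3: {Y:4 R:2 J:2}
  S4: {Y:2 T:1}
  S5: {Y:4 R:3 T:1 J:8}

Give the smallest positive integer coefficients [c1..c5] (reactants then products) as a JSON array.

Y: 1·3+3·7 = 24 | 1·4+4·2+3·4 = 24
R: 1·8+3·1 = 11 | 1·2+4·0+3·3 = 11
T: 1·7+3·0 = 7 | 1·0+4·1+3·1 = 7
J: 1·5+3·7 = 26 | 1·2+4·0+3·8 = 26
gcd(1,3,1,4,3) = 1

Coefficients: [1, 3, 1, 4, 3]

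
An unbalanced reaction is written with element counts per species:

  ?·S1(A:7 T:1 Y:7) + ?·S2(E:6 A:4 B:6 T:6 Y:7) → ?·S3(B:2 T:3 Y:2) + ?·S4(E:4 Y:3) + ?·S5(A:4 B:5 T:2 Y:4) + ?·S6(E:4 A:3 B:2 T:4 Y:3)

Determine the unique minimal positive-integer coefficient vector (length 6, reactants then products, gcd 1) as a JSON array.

E: 1·0+6·6 = 36 | 3·0+4·4+4·0+5·4 = 36
A: 1·7+6·4 = 31 | 3·0+4·0+4·4+5·3 = 31
B: 1·0+6·6 = 36 | 3·2+4·0+4·5+5·2 = 36
T: 1·1+6·6 = 37 | 3·3+4·0+4·2+5·4 = 37
Y: 1·7+6·7 = 49 | 3·2+4·3+4·4+5·3 = 49
gcd(1,6,3,4,4,5) = 1

Coefficients: [1, 6, 3, 4, 4, 5]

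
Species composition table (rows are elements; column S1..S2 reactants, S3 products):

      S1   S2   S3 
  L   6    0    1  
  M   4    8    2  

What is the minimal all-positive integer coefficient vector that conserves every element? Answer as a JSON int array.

L: 1·6+1·0 = 6 | 6·1 = 6
M: 1·4+1·8 = 12 | 6·2 = 12
gcd(1,1,6) = 1

Coefficients: [1, 1, 6]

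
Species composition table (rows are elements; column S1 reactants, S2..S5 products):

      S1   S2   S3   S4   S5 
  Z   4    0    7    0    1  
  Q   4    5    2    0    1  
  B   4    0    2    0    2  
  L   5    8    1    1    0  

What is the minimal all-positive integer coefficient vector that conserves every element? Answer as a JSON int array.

Coefficients: [3, 1, 1, 6, 5]

Z: 3·4 = 12 | 1·0+1·7+6·0+5·1 = 12
Q: 3·4 = 12 | 1·5+1·2+6·0+5·1 = 12
B: 3·4 = 12 | 1·0+1·2+6·0+5·2 = 12
L: 3·5 = 15 | 1·8+1·1+6·1+5·0 = 15
gcd(3,1,1,6,5) = 1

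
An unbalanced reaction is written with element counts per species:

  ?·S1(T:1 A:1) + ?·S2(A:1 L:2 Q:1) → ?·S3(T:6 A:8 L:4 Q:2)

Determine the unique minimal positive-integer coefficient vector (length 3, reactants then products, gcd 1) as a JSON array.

Coefficients: [6, 2, 1]

T: 6·1+2·0 = 6 | 1·6 = 6
A: 6·1+2·1 = 8 | 1·8 = 8
L: 6·0+2·2 = 4 | 1·4 = 4
Q: 6·0+2·1 = 2 | 1·2 = 2
gcd(6,2,1) = 1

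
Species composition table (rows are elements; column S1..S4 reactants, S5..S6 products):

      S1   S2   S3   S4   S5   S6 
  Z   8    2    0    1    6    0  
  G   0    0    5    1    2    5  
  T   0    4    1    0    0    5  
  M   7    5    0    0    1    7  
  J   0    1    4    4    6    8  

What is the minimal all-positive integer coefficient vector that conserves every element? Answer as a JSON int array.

Z: 1·8+2·2+2·0+6·1 = 18 | 3·6+2·0 = 18
G: 1·0+2·0+2·5+6·1 = 16 | 3·2+2·5 = 16
T: 1·0+2·4+2·1+6·0 = 10 | 3·0+2·5 = 10
M: 1·7+2·5+2·0+6·0 = 17 | 3·1+2·7 = 17
J: 1·0+2·1+2·4+6·4 = 34 | 3·6+2·8 = 34
gcd(1,2,2,6,3,2) = 1

Coefficients: [1, 2, 2, 6, 3, 2]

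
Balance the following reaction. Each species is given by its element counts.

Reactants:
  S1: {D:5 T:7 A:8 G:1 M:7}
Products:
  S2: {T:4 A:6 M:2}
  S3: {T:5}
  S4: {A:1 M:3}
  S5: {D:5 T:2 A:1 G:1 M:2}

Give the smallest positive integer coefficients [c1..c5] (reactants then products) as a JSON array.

Coefficients: [5, 5, 1, 5, 5]

D: 5·5 = 25 | 5·0+1·0+5·0+5·5 = 25
T: 5·7 = 35 | 5·4+1·5+5·0+5·2 = 35
A: 5·8 = 40 | 5·6+1·0+5·1+5·1 = 40
G: 5·1 = 5 | 5·0+1·0+5·0+5·1 = 5
M: 5·7 = 35 | 5·2+1·0+5·3+5·2 = 35
gcd(5,5,1,5,5) = 1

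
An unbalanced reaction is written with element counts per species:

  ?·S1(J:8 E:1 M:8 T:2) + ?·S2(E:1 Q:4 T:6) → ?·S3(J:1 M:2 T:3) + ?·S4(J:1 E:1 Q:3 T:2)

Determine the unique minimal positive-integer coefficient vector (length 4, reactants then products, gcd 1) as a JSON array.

Coefficients: [1, 3, 4, 4]

J: 1·8+3·0 = 8 | 4·1+4·1 = 8
E: 1·1+3·1 = 4 | 4·0+4·1 = 4
M: 1·8+3·0 = 8 | 4·2+4·0 = 8
Q: 1·0+3·4 = 12 | 4·0+4·3 = 12
T: 1·2+3·6 = 20 | 4·3+4·2 = 20
gcd(1,3,4,4) = 1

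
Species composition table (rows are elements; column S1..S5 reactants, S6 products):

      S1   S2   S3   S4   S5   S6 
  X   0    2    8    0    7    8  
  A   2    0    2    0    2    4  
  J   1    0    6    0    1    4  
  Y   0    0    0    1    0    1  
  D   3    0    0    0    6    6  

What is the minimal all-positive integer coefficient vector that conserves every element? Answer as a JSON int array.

X: 6·0+5·2+2·8+5·0+2·7 = 40 | 5·8 = 40
A: 6·2+5·0+2·2+5·0+2·2 = 20 | 5·4 = 20
J: 6·1+5·0+2·6+5·0+2·1 = 20 | 5·4 = 20
Y: 6·0+5·0+2·0+5·1+2·0 = 5 | 5·1 = 5
D: 6·3+5·0+2·0+5·0+2·6 = 30 | 5·6 = 30
gcd(6,5,2,5,2,5) = 1

Coefficients: [6, 5, 2, 5, 2, 5]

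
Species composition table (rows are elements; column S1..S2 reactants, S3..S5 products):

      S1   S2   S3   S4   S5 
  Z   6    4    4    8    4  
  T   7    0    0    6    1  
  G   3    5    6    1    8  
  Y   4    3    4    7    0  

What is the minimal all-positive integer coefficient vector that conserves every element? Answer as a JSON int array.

Z: 2·6+6·4 = 36 | 3·4+2·8+2·4 = 36
T: 2·7+6·0 = 14 | 3·0+2·6+2·1 = 14
G: 2·3+6·5 = 36 | 3·6+2·1+2·8 = 36
Y: 2·4+6·3 = 26 | 3·4+2·7+2·0 = 26
gcd(2,6,3,2,2) = 1

Coefficients: [2, 6, 3, 2, 2]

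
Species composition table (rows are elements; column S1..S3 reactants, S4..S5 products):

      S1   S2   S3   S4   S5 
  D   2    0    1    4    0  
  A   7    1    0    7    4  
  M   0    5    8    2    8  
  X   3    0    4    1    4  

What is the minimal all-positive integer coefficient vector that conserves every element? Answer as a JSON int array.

Coefficients: [5, 6, 2, 3, 5]

D: 5·2+6·0+2·1 = 12 | 3·4+5·0 = 12
A: 5·7+6·1+2·0 = 41 | 3·7+5·4 = 41
M: 5·0+6·5+2·8 = 46 | 3·2+5·8 = 46
X: 5·3+6·0+2·4 = 23 | 3·1+5·4 = 23
gcd(5,6,2,3,5) = 1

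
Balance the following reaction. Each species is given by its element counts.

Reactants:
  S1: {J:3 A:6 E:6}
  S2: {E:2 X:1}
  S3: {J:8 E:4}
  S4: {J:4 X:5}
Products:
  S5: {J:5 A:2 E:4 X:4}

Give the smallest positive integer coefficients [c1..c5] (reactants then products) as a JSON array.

J: 2·3+4·0+1·8+4·4 = 30 | 6·5 = 30
A: 2·6+4·0+1·0+4·0 = 12 | 6·2 = 12
E: 2·6+4·2+1·4+4·0 = 24 | 6·4 = 24
X: 2·0+4·1+1·0+4·5 = 24 | 6·4 = 24
gcd(2,4,1,4,6) = 1

Coefficients: [2, 4, 1, 4, 6]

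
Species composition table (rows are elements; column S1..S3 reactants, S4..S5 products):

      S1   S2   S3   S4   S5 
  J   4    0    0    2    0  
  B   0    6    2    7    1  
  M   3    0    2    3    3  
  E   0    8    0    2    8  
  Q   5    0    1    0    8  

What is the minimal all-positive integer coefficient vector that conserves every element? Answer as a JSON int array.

J: 2·4+3·0+6·0 = 8 | 4·2+2·0 = 8
B: 2·0+3·6+6·2 = 30 | 4·7+2·1 = 30
M: 2·3+3·0+6·2 = 18 | 4·3+2·3 = 18
E: 2·0+3·8+6·0 = 24 | 4·2+2·8 = 24
Q: 2·5+3·0+6·1 = 16 | 4·0+2·8 = 16
gcd(2,3,6,4,2) = 1

Coefficients: [2, 3, 6, 4, 2]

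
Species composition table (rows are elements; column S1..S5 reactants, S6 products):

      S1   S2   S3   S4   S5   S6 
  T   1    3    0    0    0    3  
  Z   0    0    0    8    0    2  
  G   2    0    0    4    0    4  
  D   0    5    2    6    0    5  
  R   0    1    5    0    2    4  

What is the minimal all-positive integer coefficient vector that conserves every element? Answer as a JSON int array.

Coefficients: [6, 2, 2, 1, 2, 4]

T: 6·1+2·3+2·0+1·0+2·0 = 12 | 4·3 = 12
Z: 6·0+2·0+2·0+1·8+2·0 = 8 | 4·2 = 8
G: 6·2+2·0+2·0+1·4+2·0 = 16 | 4·4 = 16
D: 6·0+2·5+2·2+1·6+2·0 = 20 | 4·5 = 20
R: 6·0+2·1+2·5+1·0+2·2 = 16 | 4·4 = 16
gcd(6,2,2,1,2,4) = 1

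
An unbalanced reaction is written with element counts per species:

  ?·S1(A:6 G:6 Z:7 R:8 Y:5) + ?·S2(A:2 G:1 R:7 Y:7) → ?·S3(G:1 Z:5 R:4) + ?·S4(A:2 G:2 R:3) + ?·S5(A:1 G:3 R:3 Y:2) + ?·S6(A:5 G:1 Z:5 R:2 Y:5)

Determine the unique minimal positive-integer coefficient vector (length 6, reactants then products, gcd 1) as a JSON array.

Coefficients: [5, 1, 3, 3, 6, 4]

A: 5·6+1·2 = 32 | 3·0+3·2+6·1+4·5 = 32
G: 5·6+1·1 = 31 | 3·1+3·2+6·3+4·1 = 31
Z: 5·7+1·0 = 35 | 3·5+3·0+6·0+4·5 = 35
R: 5·8+1·7 = 47 | 3·4+3·3+6·3+4·2 = 47
Y: 5·5+1·7 = 32 | 3·0+3·0+6·2+4·5 = 32
gcd(5,1,3,3,6,4) = 1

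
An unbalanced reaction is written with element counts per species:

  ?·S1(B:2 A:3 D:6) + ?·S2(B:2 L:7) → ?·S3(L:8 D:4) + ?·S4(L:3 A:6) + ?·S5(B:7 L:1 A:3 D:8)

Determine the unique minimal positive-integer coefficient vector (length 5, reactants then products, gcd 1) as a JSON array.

B: 4·2+3·2 = 14 | 2·0+1·0+2·7 = 14
L: 4·0+3·7 = 21 | 2·8+1·3+2·1 = 21
A: 4·3+3·0 = 12 | 2·0+1·6+2·3 = 12
D: 4·6+3·0 = 24 | 2·4+1·0+2·8 = 24
gcd(4,3,2,1,2) = 1

Coefficients: [4, 3, 2, 1, 2]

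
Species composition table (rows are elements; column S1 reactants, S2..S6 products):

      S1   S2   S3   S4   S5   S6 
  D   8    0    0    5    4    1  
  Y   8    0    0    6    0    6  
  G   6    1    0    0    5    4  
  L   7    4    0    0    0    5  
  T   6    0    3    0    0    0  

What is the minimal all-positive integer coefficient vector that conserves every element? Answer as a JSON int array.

Coefficients: [3, 4, 6, 3, 2, 1]

D: 3·8 = 24 | 4·0+6·0+3·5+2·4+1·1 = 24
Y: 3·8 = 24 | 4·0+6·0+3·6+2·0+1·6 = 24
G: 3·6 = 18 | 4·1+6·0+3·0+2·5+1·4 = 18
L: 3·7 = 21 | 4·4+6·0+3·0+2·0+1·5 = 21
T: 3·6 = 18 | 4·0+6·3+3·0+2·0+1·0 = 18
gcd(3,4,6,3,2,1) = 1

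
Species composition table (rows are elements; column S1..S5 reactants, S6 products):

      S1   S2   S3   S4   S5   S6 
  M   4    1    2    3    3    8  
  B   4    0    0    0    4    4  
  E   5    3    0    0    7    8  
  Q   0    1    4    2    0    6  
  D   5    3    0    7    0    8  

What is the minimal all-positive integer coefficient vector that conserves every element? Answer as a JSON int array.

M: 1·4+2·1+4·2+3·3+3·3 = 32 | 4·8 = 32
B: 1·4+2·0+4·0+3·0+3·4 = 16 | 4·4 = 16
E: 1·5+2·3+4·0+3·0+3·7 = 32 | 4·8 = 32
Q: 1·0+2·1+4·4+3·2+3·0 = 24 | 4·6 = 24
D: 1·5+2·3+4·0+3·7+3·0 = 32 | 4·8 = 32
gcd(1,2,4,3,3,4) = 1

Coefficients: [1, 2, 4, 3, 3, 4]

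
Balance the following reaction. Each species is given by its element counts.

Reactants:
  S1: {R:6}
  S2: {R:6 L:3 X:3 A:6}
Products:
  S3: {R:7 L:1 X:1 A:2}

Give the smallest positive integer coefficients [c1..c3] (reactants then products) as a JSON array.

Coefficients: [5, 2, 6]

R: 5·6+2·6 = 42 | 6·7 = 42
L: 5·0+2·3 = 6 | 6·1 = 6
X: 5·0+2·3 = 6 | 6·1 = 6
A: 5·0+2·6 = 12 | 6·2 = 12
gcd(5,2,6) = 1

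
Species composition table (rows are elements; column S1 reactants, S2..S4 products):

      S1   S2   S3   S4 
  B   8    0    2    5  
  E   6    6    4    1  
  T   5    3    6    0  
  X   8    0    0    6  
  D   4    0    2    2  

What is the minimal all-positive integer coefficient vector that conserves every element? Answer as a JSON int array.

Coefficients: [3, 1, 2, 4]

B: 3·8 = 24 | 1·0+2·2+4·5 = 24
E: 3·6 = 18 | 1·6+2·4+4·1 = 18
T: 3·5 = 15 | 1·3+2·6+4·0 = 15
X: 3·8 = 24 | 1·0+2·0+4·6 = 24
D: 3·4 = 12 | 1·0+2·2+4·2 = 12
gcd(3,1,2,4) = 1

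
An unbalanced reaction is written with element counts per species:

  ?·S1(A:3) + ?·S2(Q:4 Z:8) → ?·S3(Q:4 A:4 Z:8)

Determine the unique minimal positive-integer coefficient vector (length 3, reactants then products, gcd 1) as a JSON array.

Q: 4·0+3·4 = 12 | 3·4 = 12
A: 4·3+3·0 = 12 | 3·4 = 12
Z: 4·0+3·8 = 24 | 3·8 = 24
gcd(4,3,3) = 1

Coefficients: [4, 3, 3]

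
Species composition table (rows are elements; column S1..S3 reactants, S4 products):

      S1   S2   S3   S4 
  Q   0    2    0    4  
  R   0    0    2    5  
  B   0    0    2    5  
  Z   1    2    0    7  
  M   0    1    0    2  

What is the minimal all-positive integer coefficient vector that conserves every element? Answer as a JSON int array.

Q: 6·0+4·2+5·0 = 8 | 2·4 = 8
R: 6·0+4·0+5·2 = 10 | 2·5 = 10
B: 6·0+4·0+5·2 = 10 | 2·5 = 10
Z: 6·1+4·2+5·0 = 14 | 2·7 = 14
M: 6·0+4·1+5·0 = 4 | 2·2 = 4
gcd(6,4,5,2) = 1

Coefficients: [6, 4, 5, 2]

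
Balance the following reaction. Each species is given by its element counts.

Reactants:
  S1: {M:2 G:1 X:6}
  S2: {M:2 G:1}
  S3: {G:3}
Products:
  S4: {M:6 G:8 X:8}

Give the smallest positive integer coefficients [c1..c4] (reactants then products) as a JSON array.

M: 4·2+5·2+5·0 = 18 | 3·6 = 18
G: 4·1+5·1+5·3 = 24 | 3·8 = 24
X: 4·6+5·0+5·0 = 24 | 3·8 = 24
gcd(4,5,5,3) = 1

Coefficients: [4, 5, 5, 3]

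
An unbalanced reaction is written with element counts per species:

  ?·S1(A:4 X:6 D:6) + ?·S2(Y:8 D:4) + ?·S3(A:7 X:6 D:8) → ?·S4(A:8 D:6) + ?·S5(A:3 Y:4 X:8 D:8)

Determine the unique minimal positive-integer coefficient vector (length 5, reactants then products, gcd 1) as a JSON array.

A: 2·4+3·0+6·7 = 50 | 4·8+6·3 = 50
Y: 2·0+3·8+6·0 = 24 | 4·0+6·4 = 24
X: 2·6+3·0+6·6 = 48 | 4·0+6·8 = 48
D: 2·6+3·4+6·8 = 72 | 4·6+6·8 = 72
gcd(2,3,6,4,6) = 1

Coefficients: [2, 3, 6, 4, 6]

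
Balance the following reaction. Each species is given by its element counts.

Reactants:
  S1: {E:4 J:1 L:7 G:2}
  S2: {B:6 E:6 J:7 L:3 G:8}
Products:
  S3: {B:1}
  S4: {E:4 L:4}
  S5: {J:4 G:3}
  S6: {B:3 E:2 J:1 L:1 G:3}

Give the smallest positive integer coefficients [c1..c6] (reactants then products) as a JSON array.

B: 2·0+4·6 = 24 | 6·1+5·0+6·0+6·3 = 24
E: 2·4+4·6 = 32 | 6·0+5·4+6·0+6·2 = 32
J: 2·1+4·7 = 30 | 6·0+5·0+6·4+6·1 = 30
L: 2·7+4·3 = 26 | 6·0+5·4+6·0+6·1 = 26
G: 2·2+4·8 = 36 | 6·0+5·0+6·3+6·3 = 36
gcd(2,4,6,5,6,6) = 1

Coefficients: [2, 4, 6, 5, 6, 6]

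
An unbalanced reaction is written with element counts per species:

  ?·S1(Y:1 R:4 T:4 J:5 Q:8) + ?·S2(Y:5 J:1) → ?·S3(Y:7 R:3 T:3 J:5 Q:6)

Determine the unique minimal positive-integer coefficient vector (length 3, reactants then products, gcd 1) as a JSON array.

Coefficients: [3, 5, 4]

Y: 3·1+5·5 = 28 | 4·7 = 28
R: 3·4+5·0 = 12 | 4·3 = 12
T: 3·4+5·0 = 12 | 4·3 = 12
J: 3·5+5·1 = 20 | 4·5 = 20
Q: 3·8+5·0 = 24 | 4·6 = 24
gcd(3,5,4) = 1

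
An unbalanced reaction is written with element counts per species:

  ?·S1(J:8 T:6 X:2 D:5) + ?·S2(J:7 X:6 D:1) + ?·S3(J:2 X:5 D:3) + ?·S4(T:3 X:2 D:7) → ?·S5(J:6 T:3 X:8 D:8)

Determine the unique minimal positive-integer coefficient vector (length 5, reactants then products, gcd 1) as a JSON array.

Coefficients: [1, 2, 4, 3, 5]

J: 1·8+2·7+4·2+3·0 = 30 | 5·6 = 30
T: 1·6+2·0+4·0+3·3 = 15 | 5·3 = 15
X: 1·2+2·6+4·5+3·2 = 40 | 5·8 = 40
D: 1·5+2·1+4·3+3·7 = 40 | 5·8 = 40
gcd(1,2,4,3,5) = 1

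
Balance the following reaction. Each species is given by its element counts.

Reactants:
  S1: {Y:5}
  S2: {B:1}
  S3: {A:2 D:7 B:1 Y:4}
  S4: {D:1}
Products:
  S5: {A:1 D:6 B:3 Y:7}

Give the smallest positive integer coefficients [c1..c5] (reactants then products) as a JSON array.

A: 2·0+5·0+1·2+5·0 = 2 | 2·1 = 2
D: 2·0+5·0+1·7+5·1 = 12 | 2·6 = 12
B: 2·0+5·1+1·1+5·0 = 6 | 2·3 = 6
Y: 2·5+5·0+1·4+5·0 = 14 | 2·7 = 14
gcd(2,5,1,5,2) = 1

Coefficients: [2, 5, 1, 5, 2]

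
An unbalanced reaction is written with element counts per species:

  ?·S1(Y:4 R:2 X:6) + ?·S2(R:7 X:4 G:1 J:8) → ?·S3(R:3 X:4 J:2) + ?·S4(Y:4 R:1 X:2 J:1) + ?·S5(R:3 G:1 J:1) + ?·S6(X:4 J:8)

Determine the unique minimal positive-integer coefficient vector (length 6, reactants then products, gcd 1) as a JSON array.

Y: 3·4+3·0 = 12 | 5·0+3·4+3·0+1·0 = 12
R: 3·2+3·7 = 27 | 5·3+3·1+3·3+1·0 = 27
X: 3·6+3·4 = 30 | 5·4+3·2+3·0+1·4 = 30
G: 3·0+3·1 = 3 | 5·0+3·0+3·1+1·0 = 3
J: 3·0+3·8 = 24 | 5·2+3·1+3·1+1·8 = 24
gcd(3,3,5,3,3,1) = 1

Coefficients: [3, 3, 5, 3, 3, 1]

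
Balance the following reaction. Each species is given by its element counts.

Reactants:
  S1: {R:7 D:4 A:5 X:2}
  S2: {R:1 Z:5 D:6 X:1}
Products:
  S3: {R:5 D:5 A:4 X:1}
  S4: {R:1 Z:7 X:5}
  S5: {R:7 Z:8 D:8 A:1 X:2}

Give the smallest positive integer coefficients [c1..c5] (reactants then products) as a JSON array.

R: 5·7+3·1 = 38 | 6·5+1·1+1·7 = 38
Z: 5·0+3·5 = 15 | 6·0+1·7+1·8 = 15
D: 5·4+3·6 = 38 | 6·5+1·0+1·8 = 38
A: 5·5+3·0 = 25 | 6·4+1·0+1·1 = 25
X: 5·2+3·1 = 13 | 6·1+1·5+1·2 = 13
gcd(5,3,6,1,1) = 1

Coefficients: [5, 3, 6, 1, 1]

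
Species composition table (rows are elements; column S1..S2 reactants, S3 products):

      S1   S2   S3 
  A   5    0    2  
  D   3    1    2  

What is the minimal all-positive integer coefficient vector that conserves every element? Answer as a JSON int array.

A: 2·5+4·0 = 10 | 5·2 = 10
D: 2·3+4·1 = 10 | 5·2 = 10
gcd(2,4,5) = 1

Coefficients: [2, 4, 5]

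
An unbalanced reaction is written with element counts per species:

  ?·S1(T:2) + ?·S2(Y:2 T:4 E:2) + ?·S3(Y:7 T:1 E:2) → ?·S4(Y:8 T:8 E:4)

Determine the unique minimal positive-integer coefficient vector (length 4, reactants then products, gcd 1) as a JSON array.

Coefficients: [6, 6, 4, 5]

Y: 6·0+6·2+4·7 = 40 | 5·8 = 40
T: 6·2+6·4+4·1 = 40 | 5·8 = 40
E: 6·0+6·2+4·2 = 20 | 5·4 = 20
gcd(6,6,4,5) = 1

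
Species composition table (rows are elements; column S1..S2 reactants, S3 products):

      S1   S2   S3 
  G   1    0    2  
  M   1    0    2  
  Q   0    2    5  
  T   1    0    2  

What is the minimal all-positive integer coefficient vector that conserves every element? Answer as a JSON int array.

G: 4·1+5·0 = 4 | 2·2 = 4
M: 4·1+5·0 = 4 | 2·2 = 4
Q: 4·0+5·2 = 10 | 2·5 = 10
T: 4·1+5·0 = 4 | 2·2 = 4
gcd(4,5,2) = 1

Coefficients: [4, 5, 2]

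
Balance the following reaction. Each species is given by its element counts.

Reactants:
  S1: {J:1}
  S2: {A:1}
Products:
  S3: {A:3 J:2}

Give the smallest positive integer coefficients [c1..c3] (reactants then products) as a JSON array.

Coefficients: [2, 3, 1]

A: 2·0+3·1 = 3 | 1·3 = 3
J: 2·1+3·0 = 2 | 1·2 = 2
gcd(2,3,1) = 1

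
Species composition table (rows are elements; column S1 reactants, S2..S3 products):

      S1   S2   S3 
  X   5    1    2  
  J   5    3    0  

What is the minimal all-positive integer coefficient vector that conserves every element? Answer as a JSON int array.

Coefficients: [3, 5, 5]

X: 3·5 = 15 | 5·1+5·2 = 15
J: 3·5 = 15 | 5·3+5·0 = 15
gcd(3,5,5) = 1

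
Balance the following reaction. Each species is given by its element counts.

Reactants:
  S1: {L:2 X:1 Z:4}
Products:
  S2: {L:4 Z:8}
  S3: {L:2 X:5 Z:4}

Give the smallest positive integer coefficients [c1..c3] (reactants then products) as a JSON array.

L: 5·2 = 10 | 2·4+1·2 = 10
X: 5·1 = 5 | 2·0+1·5 = 5
Z: 5·4 = 20 | 2·8+1·4 = 20
gcd(5,2,1) = 1

Coefficients: [5, 2, 1]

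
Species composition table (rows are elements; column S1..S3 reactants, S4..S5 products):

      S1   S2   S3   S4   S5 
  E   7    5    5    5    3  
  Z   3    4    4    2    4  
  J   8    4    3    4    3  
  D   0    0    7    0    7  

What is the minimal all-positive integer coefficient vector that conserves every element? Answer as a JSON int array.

Coefficients: [2, 1, 3, 5, 3]

E: 2·7+1·5+3·5 = 34 | 5·5+3·3 = 34
Z: 2·3+1·4+3·4 = 22 | 5·2+3·4 = 22
J: 2·8+1·4+3·3 = 29 | 5·4+3·3 = 29
D: 2·0+1·0+3·7 = 21 | 5·0+3·7 = 21
gcd(2,1,3,5,3) = 1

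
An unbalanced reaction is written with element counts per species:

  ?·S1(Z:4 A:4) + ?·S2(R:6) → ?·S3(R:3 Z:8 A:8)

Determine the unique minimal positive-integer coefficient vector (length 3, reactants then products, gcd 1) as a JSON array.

Coefficients: [4, 1, 2]

R: 4·0+1·6 = 6 | 2·3 = 6
Z: 4·4+1·0 = 16 | 2·8 = 16
A: 4·4+1·0 = 16 | 2·8 = 16
gcd(4,1,2) = 1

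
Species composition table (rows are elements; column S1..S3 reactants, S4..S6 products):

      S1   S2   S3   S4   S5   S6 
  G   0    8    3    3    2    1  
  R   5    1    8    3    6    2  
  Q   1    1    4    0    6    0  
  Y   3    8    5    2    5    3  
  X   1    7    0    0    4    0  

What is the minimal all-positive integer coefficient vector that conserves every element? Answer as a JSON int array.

Coefficients: [2, 2, 5, 6, 4, 5]

G: 2·0+2·8+5·3 = 31 | 6·3+4·2+5·1 = 31
R: 2·5+2·1+5·8 = 52 | 6·3+4·6+5·2 = 52
Q: 2·1+2·1+5·4 = 24 | 6·0+4·6+5·0 = 24
Y: 2·3+2·8+5·5 = 47 | 6·2+4·5+5·3 = 47
X: 2·1+2·7+5·0 = 16 | 6·0+4·4+5·0 = 16
gcd(2,2,5,6,4,5) = 1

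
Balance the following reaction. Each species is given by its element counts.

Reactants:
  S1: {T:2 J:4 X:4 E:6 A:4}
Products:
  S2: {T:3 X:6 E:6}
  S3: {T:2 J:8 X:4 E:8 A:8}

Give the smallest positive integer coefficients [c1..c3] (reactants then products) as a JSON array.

T: 6·2 = 12 | 2·3+3·2 = 12
J: 6·4 = 24 | 2·0+3·8 = 24
X: 6·4 = 24 | 2·6+3·4 = 24
E: 6·6 = 36 | 2·6+3·8 = 36
A: 6·4 = 24 | 2·0+3·8 = 24
gcd(6,2,3) = 1

Coefficients: [6, 2, 3]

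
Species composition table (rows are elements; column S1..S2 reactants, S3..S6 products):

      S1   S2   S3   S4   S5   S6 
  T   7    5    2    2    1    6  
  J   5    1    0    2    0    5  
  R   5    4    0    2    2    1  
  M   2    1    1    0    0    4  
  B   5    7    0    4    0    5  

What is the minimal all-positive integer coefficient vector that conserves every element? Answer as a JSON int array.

Coefficients: [3, 2, 4, 6, 5, 1]

T: 3·7+2·5 = 31 | 4·2+6·2+5·1+1·6 = 31
J: 3·5+2·1 = 17 | 4·0+6·2+5·0+1·5 = 17
R: 3·5+2·4 = 23 | 4·0+6·2+5·2+1·1 = 23
M: 3·2+2·1 = 8 | 4·1+6·0+5·0+1·4 = 8
B: 3·5+2·7 = 29 | 4·0+6·4+5·0+1·5 = 29
gcd(3,2,4,6,5,1) = 1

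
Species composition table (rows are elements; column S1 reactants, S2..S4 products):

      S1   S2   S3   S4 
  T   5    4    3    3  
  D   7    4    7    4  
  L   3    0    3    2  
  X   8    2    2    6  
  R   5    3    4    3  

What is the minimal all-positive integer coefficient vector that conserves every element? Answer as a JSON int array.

T: 5·5 = 25 | 1·4+1·3+6·3 = 25
D: 5·7 = 35 | 1·4+1·7+6·4 = 35
L: 5·3 = 15 | 1·0+1·3+6·2 = 15
X: 5·8 = 40 | 1·2+1·2+6·6 = 40
R: 5·5 = 25 | 1·3+1·4+6·3 = 25
gcd(5,1,1,6) = 1

Coefficients: [5, 1, 1, 6]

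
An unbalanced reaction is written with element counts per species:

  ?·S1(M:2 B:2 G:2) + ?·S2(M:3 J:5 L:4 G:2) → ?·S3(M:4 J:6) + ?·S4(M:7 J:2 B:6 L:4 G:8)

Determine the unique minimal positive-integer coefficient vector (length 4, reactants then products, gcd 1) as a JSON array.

M: 6·2+2·3 = 18 | 1·4+2·7 = 18
J: 6·0+2·5 = 10 | 1·6+2·2 = 10
B: 6·2+2·0 = 12 | 1·0+2·6 = 12
L: 6·0+2·4 = 8 | 1·0+2·4 = 8
G: 6·2+2·2 = 16 | 1·0+2·8 = 16
gcd(6,2,1,2) = 1

Coefficients: [6, 2, 1, 2]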